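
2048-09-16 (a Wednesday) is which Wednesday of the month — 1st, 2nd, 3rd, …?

3rd

Day 16 falls in week ⌈16/7⌉ of the month.
Days 1–7 hold the 1st Wednesday, 8–14 the 2nd, 15–21 the 3rd, 22–28 the 4th, 29–31 the 5th.
16 is in the range for the 3rd.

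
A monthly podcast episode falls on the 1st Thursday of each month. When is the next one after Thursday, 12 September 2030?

3 October 2030

September 2030 starts on a Sunday, so its 1st Thursday is 5 September 2030 (4 days in).
That is not after 12 September 2030, so look at October 2030.
October 2030 starts on a Tuesday, so its 1st Thursday is 3 October 2030 (2 days in).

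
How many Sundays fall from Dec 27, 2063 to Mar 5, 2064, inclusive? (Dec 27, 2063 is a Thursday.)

Dec 27, 2063 is a Thursday; the first Sunday on or after it is Dec 30, 2063 (3 days later).
From Dec 30, 2063 to Mar 5, 2064: 1 + 31 + 29 + 5 = 66 days (rest of Dec, Jan, Feb, Mar).
66 ÷ 7 = 9 full weeks with remainder 3, so 9 more Sundays after the first → 10.

10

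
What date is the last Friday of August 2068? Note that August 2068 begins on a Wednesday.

2068-08-31

August 2068 begins on a Wednesday, so the first Friday is August 3 (2 days later).
August 2068 has 31 days. Adding weeks: 3, 10, 17, 24, 31 — the last one ≤ 31 is the 31st.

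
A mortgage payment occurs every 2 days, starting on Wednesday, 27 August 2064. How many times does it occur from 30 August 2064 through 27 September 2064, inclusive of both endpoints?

14

Occurrences land 2·i days after 27 August 2064 for i = 0, 1, 2, …
30 August 2064 is 3 days after the start; 3 ÷ 2 = 1 remainder 1; since the remainder is 1, round up to i = 2. First occurrence in the window: #3 on 31 August 2064 (2×2 = 4 days in).
27 September 2064 is 31 days after the start; 31 ÷ 2 = 15 remainder 1. Last occurrence in the window: #16 on 26 September 2064.
Occurrences #3 through #16: 14 in total.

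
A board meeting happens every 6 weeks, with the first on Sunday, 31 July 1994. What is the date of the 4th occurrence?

The 4th occurrence is 3 intervals after the first: 3 × 42 = 126 days after 31 July 1994.
July has 31 days — 0 days to the end of July leaves 126.
August has 31 days (95 left).
September has 30 days (65 left).
October has 31 days (34 left).
November has 30 days (4 left).
4 days into December → 4 December 1994.

4 December 1994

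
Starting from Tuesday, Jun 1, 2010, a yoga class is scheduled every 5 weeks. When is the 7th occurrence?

The 7th occurrence is 6 intervals after the first: 6 × 35 = 210 days after Jun 1, 2010.
Jun has 30 days — 29 days to the end of Jun leaves 181.
Jul has 31 days (150 left).
Aug has 31 days (119 left).
Sep has 30 days (89 left).
Oct has 31 days (58 left).
Nov has 30 days (28 left).
28 days into Dec → Dec 28, 2010.

Dec 28, 2010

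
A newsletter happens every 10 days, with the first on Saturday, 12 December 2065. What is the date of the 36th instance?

The 36th occurrence is 35 intervals after the first: 35 × 10 = 350 days after 12 December 2065.
December has 31 days — 19 days to the end of December leaves 331.
January has 31 days (300 left).
February has 28 days (272 left).
March has 31 days (241 left).
April has 30 days (211 left).
May has 31 days (180 left).
June has 30 days (150 left).
July has 31 days (119 left).
August has 31 days (88 left).
September has 30 days (58 left).
October has 31 days (27 left).
27 days into November → 27 November 2066.

27 November 2066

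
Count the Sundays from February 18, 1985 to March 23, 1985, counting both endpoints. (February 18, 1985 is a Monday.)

February 18, 1985 is a Monday; the first Sunday on or after it is February 24, 1985 (6 days later).
From February 24, 1985 to March 23, 1985: 4 + 23 = 27 days (rest of February, March).
27 ÷ 7 = 3 full weeks with remainder 6, so 3 more Sundays after the first → 4.

4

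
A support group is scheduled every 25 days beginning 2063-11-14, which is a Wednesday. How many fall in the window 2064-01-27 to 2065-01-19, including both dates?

15

Occurrences land 25·i days after 2063-11-14 for i = 0, 1, 2, …
2064-01-27 is 74 days after the start; 74 ÷ 25 = 2 remainder 24; since the remainder is 24, round up to i = 3. First occurrence in the window: #4 on 2064-01-28 (3×25 = 75 days in).
2065-01-19 is 432 days after the start; 432 ÷ 25 = 17 remainder 7. Last occurrence in the window: #18 on 2065-01-12.
Occurrences #4 through #18: 15 in total.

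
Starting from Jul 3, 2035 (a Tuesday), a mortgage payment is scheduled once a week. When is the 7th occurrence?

Aug 14, 2035

The 7th occurrence is 6 intervals after the first: 6 × 7 = 42 days after Jul 3, 2035.
Jul has 31 days — 28 days to the end of Jul leaves 14.
14 days into Aug → Aug 14, 2035.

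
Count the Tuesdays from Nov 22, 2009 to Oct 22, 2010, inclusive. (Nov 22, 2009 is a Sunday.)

Nov 22, 2009 is a Sunday; the first Tuesday on or after it is Nov 24, 2009 (2 days later).
From Nov 24, 2009 to Oct 22, 2010: 37 + 295 = 332 days (rest of 2009, to Oct 22, 2010 in 2010).
332 ÷ 7 = 47 full weeks with remainder 3, so 47 more Tuesdays after the first → 48.

48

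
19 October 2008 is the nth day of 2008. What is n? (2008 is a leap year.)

293

Days in months before October: 31 + 29 + 31 + 30 + 31 + 30 + 31 + 31 + 30 = 274.
Plus 19 days into October → day 293.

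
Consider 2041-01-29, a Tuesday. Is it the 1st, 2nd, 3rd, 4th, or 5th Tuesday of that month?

Day 29 falls in week ⌈29/7⌉ of the month.
Days 1–7 hold the 1st Tuesday, 8–14 the 2nd, 15–21 the 3rd, 22–28 the 4th, 29–31 the 5th.
29 is in the range for the 5th.

5th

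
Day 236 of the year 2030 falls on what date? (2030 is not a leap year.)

January has 31 days (236 − 31 = 205 remain).
February has 28 days (205 − 28 = 177 remain).
March has 31 days (177 − 31 = 146 remain).
April has 30 days (146 − 30 = 116 remain).
May has 31 days (116 − 31 = 85 remain).
June has 30 days (85 − 30 = 55 remain).
July has 31 days (55 − 31 = 24 remain).
24 into August → August 24.

24 August 2030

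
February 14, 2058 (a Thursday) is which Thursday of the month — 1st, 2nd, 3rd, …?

2nd

Day 14 falls in week ⌈14/7⌉ of the month.
Days 1–7 hold the 1st Thursday, 8–14 the 2nd, 15–21 the 3rd, 22–28 the 4th, 29–31 the 5th.
14 is in the range for the 2nd.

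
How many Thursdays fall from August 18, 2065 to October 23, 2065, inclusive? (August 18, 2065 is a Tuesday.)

August 18, 2065 is a Tuesday; the first Thursday on or after it is August 20, 2065 (2 days later).
From August 20, 2065 to October 23, 2065: 11 + 30 + 23 = 64 days (rest of August, September, October).
64 ÷ 7 = 9 full weeks with remainder 1, so 9 more Thursdays after the first → 10.

10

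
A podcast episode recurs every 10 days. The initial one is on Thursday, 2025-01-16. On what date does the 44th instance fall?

The 44th occurrence is 43 intervals after the first: 43 × 10 = 430 days after 2025-01-16.
January has 31 days — 15 days to the end of January leaves 415.
From end of January to end of 2025 is 334 days (81 left).
January has 31 days (50 left).
February has 28 days (22 left).
22 days into March → 2026-03-22.

2026-03-22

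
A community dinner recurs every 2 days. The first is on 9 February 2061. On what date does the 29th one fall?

6 April 2061

The 29th occurrence is 28 intervals after the first: 28 × 2 = 56 days after 9 February 2061.
February has 28 days — 19 days to the end of February leaves 37.
March has 31 days (6 left).
6 days into April → 6 April 2061.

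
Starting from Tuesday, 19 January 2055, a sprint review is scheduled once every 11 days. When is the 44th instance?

The 44th occurrence is 43 intervals after the first: 43 × 11 = 473 days after 19 January 2055.
January has 31 days — 12 days to the end of January leaves 461.
From end of January to end of 2055 is 334 days (127 left).
January has 31 days (96 left).
February has 29 days (67 left).
March has 31 days (36 left).
April has 30 days (6 left).
6 days into May → 6 May 2056.

6 May 2056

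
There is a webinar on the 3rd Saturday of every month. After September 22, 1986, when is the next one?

October 18, 1986

September 1986 starts on a Monday; its first Saturday is the 6th, so the 3rd Saturday is the 20th — September 20, 1986.
That is not after September 22, 1986, so look at October 1986.
October 1986 starts on a Wednesday; its first Saturday is the 4th, so the 3rd Saturday is the 18th — October 18, 1986.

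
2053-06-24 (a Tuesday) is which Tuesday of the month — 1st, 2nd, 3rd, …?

4th

Day 24 falls in week ⌈24/7⌉ of the month.
Days 1–7 hold the 1st Tuesday, 8–14 the 2nd, 15–21 the 3rd, 22–28 the 4th, 29–31 the 5th.
24 is in the range for the 4th.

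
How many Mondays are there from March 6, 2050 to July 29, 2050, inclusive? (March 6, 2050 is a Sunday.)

21

March 6, 2050 is a Sunday; the first Monday on or after it is March 7, 2050 (1 day later).
From March 7, 2050 to July 29, 2050: 24 + 30 + 31 + 30 + 29 = 144 days (rest of March, April, May, June, July).
144 ÷ 7 = 20 full weeks with remainder 4, so 20 more Mondays after the first → 21.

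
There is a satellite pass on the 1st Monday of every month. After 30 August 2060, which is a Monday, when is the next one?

6 September 2060

August 2060 starts on a Sunday, so its 1st Monday is 2 August 2060 (1 day in).
That is not after 30 August 2060, so look at September 2060.
September 2060 starts on a Wednesday, so its 1st Monday is 6 September 2060 (5 days in).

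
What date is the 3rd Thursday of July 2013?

July 18, 2013

July 2013 begins on a Monday, so the first Thursday is July 4 (3 days later).
The 3rd Thursday is 2 weeks later: 4 + 14 = 18.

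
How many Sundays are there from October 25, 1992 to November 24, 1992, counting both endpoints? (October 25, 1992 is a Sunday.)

October 25, 1992 is a Sunday; the first Sunday on or after it is October 25, 1992.
From October 25, 1992 to November 24, 1992: 6 + 24 = 30 days (rest of October, November).
30 ÷ 7 = 4 full weeks with remainder 2, so 4 more Sundays after the first → 5.

5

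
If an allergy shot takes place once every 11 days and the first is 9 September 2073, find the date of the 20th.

The 20th occurrence is 19 intervals after the first: 19 × 11 = 209 days after 9 September 2073.
September has 30 days — 21 days to the end of September leaves 188.
October has 31 days (157 left).
November has 30 days (127 left).
December has 31 days (96 left).
January has 31 days (65 left).
February has 28 days (37 left).
March has 31 days (6 left).
6 days into April → 6 April 2074.

6 April 2074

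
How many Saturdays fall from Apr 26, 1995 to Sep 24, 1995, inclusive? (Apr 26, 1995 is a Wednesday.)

22

Apr 26, 1995 is a Wednesday; the first Saturday on or after it is Apr 29, 1995 (3 days later).
From Apr 29, 1995 to Sep 24, 1995: 1 + 31 + 30 + 31 + 31 + 24 = 148 days (rest of Apr, May, Jun, Jul, Aug, Sep).
148 ÷ 7 = 21 full weeks with remainder 1, so 21 more Saturdays after the first → 22.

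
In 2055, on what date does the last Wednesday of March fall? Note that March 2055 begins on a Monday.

2055-03-31

March 2055 begins on a Monday, so the first Wednesday is March 3 (2 days later).
March 2055 has 31 days. Adding weeks: 3, 10, 17, 24, 31 — the last one ≤ 31 is the 31st.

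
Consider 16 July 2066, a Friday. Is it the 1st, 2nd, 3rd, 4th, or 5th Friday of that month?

3rd

Day 16 falls in week ⌈16/7⌉ of the month.
Days 1–7 hold the 1st Friday, 8–14 the 2nd, 15–21 the 3rd, 22–28 the 4th, 29–31 the 5th.
16 is in the range for the 3rd.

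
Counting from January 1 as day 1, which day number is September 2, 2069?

Days in months before September: 31 + 28 + 31 + 30 + 31 + 30 + 31 + 31 = 243.
Plus 2 days into September → day 245.

245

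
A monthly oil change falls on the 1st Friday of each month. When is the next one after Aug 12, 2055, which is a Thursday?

Aug 2055 starts on a Sunday, so its 1st Friday is Aug 6, 2055 (5 days in).
That is not after Aug 12, 2055, so look at Sep 2055.
Sep 2055 starts on a Wednesday, so its 1st Friday is Sep 3, 2055 (2 days in).

Sep 3, 2055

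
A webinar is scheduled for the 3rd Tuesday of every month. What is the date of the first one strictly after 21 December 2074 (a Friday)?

15 January 2075

December 2074 starts on a Saturday; its first Tuesday is the 4th, so the 3rd Tuesday is the 18th — 18 December 2074.
That is not after 21 December 2074, so look at January 2075.
January 2075 starts on a Tuesday; its first Tuesday is the 1st, so the 3rd Tuesday is the 15th — 15 January 2075.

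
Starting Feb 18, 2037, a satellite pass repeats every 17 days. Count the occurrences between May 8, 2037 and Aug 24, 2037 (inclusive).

7

Occurrences land 17·i days after Feb 18, 2037 for i = 0, 1, 2, …
May 8, 2037 is 79 days after the start; 79 ÷ 17 = 4 remainder 11; since the remainder is 11, round up to i = 5. First occurrence in the window: #6 on May 14, 2037 (5×17 = 85 days in).
Aug 24, 2037 is 187 days after the start; 187 ÷ 17 = 11 remainder 0. Last occurrence in the window: #12 on Aug 24, 2037.
Occurrences #6 through #12: 7 in total.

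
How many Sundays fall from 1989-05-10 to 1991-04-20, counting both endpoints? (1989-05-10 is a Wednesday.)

1989-05-10 is a Wednesday; the first Sunday on or after it is 1989-05-14 (4 days later).
From 1989-05-14 to 1991-04-20: 231 + 365 + 110 = 706 days (rest of 1989, 1990, to 1991-04-20 in 1991).
706 ÷ 7 = 100 full weeks with remainder 6, so 100 more Sundays after the first → 101.

101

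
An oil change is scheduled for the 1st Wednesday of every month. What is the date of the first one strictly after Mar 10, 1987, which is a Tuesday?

Mar 1987 starts on a Sunday, so its 1st Wednesday is Mar 4, 1987 (3 days in).
That is not after Mar 10, 1987, so look at Apr 1987.
Apr 1987 starts on a Wednesday, so its 1st Wednesday is Apr 1, 1987.

Apr 1, 1987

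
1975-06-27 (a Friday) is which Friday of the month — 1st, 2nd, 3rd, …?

Day 27 falls in week ⌈27/7⌉ of the month.
Days 1–7 hold the 1st Friday, 8–14 the 2nd, 15–21 the 3rd, 22–28 the 4th, 29–31 the 5th.
27 is in the range for the 4th.

4th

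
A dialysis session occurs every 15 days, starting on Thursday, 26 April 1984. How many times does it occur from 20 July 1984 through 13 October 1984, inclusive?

Occurrences land 15·i days after 26 April 1984 for i = 0, 1, 2, …
20 July 1984 is 85 days after the start; 85 ÷ 15 = 5 remainder 10; since the remainder is 10, round up to i = 6. First occurrence in the window: #7 on 25 July 1984 (6×15 = 90 days in).
13 October 1984 is 170 days after the start; 170 ÷ 15 = 11 remainder 5. Last occurrence in the window: #12 on 8 October 1984.
Occurrences #7 through #12: 6 in total.

6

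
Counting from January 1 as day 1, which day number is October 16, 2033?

289

Days in months before October: 31 + 28 + 31 + 30 + 31 + 30 + 31 + 31 + 30 = 273.
Plus 16 days into October → day 289.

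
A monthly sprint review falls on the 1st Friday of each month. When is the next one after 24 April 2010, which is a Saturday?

7 May 2010

April 2010 starts on a Thursday, so its 1st Friday is 2 April 2010 (1 day in).
That is not after 24 April 2010, so look at May 2010.
May 2010 starts on a Saturday, so its 1st Friday is 7 May 2010 (6 days in).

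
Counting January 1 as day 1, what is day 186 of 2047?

January has 31 days (186 − 31 = 155 remain).
February has 28 days (155 − 28 = 127 remain).
March has 31 days (127 − 31 = 96 remain).
April has 30 days (96 − 30 = 66 remain).
May has 31 days (66 − 31 = 35 remain).
June has 30 days (35 − 30 = 5 remain).
5 into July → July 5.

5 July 2047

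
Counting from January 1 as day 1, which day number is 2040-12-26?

361

Days in months before December: 31 + 29 + 31 + 30 + 31 + 30 + 31 + 31 + 30 + 31 + 30 = 335.
Plus 26 days into December → day 361.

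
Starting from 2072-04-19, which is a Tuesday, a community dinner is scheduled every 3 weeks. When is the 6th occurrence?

2072-08-02

The 6th occurrence is 5 intervals after the first: 5 × 21 = 105 days after 2072-04-19.
April has 30 days — 11 days to the end of April leaves 94.
May has 31 days (63 left).
June has 30 days (33 left).
July has 31 days (2 left).
2 days into August → 2072-08-02.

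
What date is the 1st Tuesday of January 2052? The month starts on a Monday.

2052-01-02

January 2052 begins on a Monday, so the first Tuesday is January 2 (1 day later).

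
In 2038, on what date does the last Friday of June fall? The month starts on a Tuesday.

25 June 2038

June 2038 begins on a Tuesday, so the first Friday is June 4 (3 days later).
June 2038 has 30 days. Adding weeks: 4, 11, 18, 25 — the last one ≤ 30 is the 25th.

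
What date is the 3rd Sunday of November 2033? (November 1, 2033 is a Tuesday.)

2033-11-20

November 2033 begins on a Tuesday, so the first Sunday is November 6 (5 days later).
The 3rd Sunday is 2 weeks later: 6 + 14 = 20.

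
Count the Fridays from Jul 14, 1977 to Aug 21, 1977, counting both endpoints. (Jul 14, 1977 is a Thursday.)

6

Jul 14, 1977 is a Thursday; the first Friday on or after it is Jul 15, 1977 (1 day later).
From Jul 15, 1977 to Aug 21, 1977: 16 + 21 = 37 days (rest of Jul, Aug).
37 ÷ 7 = 5 full weeks with remainder 2, so 5 more Fridays after the first → 6.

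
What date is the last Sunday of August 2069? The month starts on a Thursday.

25 August 2069

August 2069 begins on a Thursday, so the first Sunday is August 4 (3 days later).
August 2069 has 31 days. Adding weeks: 4, 11, 18, 25 — the last one ≤ 31 is the 25th.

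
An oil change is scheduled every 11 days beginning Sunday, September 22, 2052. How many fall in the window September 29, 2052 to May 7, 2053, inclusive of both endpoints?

20

Occurrences land 11·i days after September 22, 2052 for i = 0, 1, 2, …
September 29, 2052 is 7 days after the start; 7 ÷ 11 = 0 remainder 7; since the remainder is 7, round up to i = 1. First occurrence in the window: #2 on October 3, 2052 (1×11 = 11 days in).
May 7, 2053 is 227 days after the start; 227 ÷ 11 = 20 remainder 7. Last occurrence in the window: #21 on April 30, 2053.
Occurrences #2 through #21: 20 in total.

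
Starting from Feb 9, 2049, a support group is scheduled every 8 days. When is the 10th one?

The 10th occurrence is 9 intervals after the first: 9 × 8 = 72 days after Feb 9, 2049.
Feb has 28 days — 19 days to the end of Feb leaves 53.
Mar has 31 days (22 left).
22 days into Apr → Apr 22, 2049.

Apr 22, 2049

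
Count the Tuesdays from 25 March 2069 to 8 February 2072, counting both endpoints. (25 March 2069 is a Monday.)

150

25 March 2069 is a Monday; the first Tuesday on or after it is 26 March 2069 (1 day later).
From 26 March 2069 to 8 February 2072: 280 + 365 + 365 + 39 = 1049 days (rest of 2069, 2070, 2071, to 8 February 2072 in 2072).
1049 ÷ 7 = 149 full weeks with remainder 6, so 149 more Tuesdays after the first → 150.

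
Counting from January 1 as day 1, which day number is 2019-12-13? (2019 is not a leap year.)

347

Days in months before December: 31 + 28 + 31 + 30 + 31 + 30 + 31 + 31 + 30 + 31 + 30 = 334.
Plus 13 days into December → day 347.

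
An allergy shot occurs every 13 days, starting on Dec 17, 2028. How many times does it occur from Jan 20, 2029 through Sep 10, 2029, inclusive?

Occurrences land 13·i days after Dec 17, 2028 for i = 0, 1, 2, …
Jan 20, 2029 is 34 days after the start; 34 ÷ 13 = 2 remainder 8; since the remainder is 8, round up to i = 3. First occurrence in the window: #4 on Jan 25, 2029 (3×13 = 39 days in).
Sep 10, 2029 is 267 days after the start; 267 ÷ 13 = 20 remainder 7. Last occurrence in the window: #21 on Sep 3, 2029.
Occurrences #4 through #21: 18 in total.

18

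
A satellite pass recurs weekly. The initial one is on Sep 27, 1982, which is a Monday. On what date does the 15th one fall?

Jan 3, 1983

The 15th occurrence is 14 intervals after the first: 14 × 7 = 98 days after Sep 27, 1982.
Sep has 30 days — 3 days to the end of Sep leaves 95.
Oct has 31 days (64 left).
Nov has 30 days (34 left).
Dec has 31 days (3 left).
3 days into Jan → Jan 3, 1983.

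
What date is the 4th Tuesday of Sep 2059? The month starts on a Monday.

Sep 23, 2059

Sep 2059 begins on a Monday, so the first Tuesday is Sep 2 (1 day later).
The 4th Tuesday is 3 weeks later: 2 + 21 = 23.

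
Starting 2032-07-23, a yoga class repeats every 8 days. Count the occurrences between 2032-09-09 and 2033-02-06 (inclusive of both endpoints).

Occurrences land 8·i days after 2032-07-23 for i = 0, 1, 2, …
2032-09-09 is 48 days after the start; 48 ÷ 8 = 6 remainder 0. First occurrence in the window: #7 on 2032-09-09 (6×8 = 48 days in).
2033-02-06 is 198 days after the start; 198 ÷ 8 = 24 remainder 6. Last occurrence in the window: #25 on 2033-01-31.
Occurrences #7 through #25: 19 in total.

19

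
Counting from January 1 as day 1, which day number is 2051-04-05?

Days in months before April: 31 + 28 + 31 = 90.
Plus 5 days into April → day 95.

95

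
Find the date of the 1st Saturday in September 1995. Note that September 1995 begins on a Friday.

September 1995 begins on a Friday, so the first Saturday is September 2 (1 day later).

2 September 1995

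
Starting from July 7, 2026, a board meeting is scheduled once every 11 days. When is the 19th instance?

The 19th occurrence is 18 intervals after the first: 18 × 11 = 198 days after July 7, 2026.
July has 31 days — 24 days to the end of July leaves 174.
August has 31 days (143 left).
September has 30 days (113 left).
October has 31 days (82 left).
November has 30 days (52 left).
December has 31 days (21 left).
21 days into January → January 21, 2027.

January 21, 2027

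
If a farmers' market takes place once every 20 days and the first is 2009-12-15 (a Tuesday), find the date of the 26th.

2011-04-29

The 26th occurrence is 25 intervals after the first: 25 × 20 = 500 days after 2009-12-15.
December has 31 days — 16 days to the end of December leaves 484.
2010 has 365 days (119 left).
January has 31 days (88 left).
February has 28 days (60 left).
March has 31 days (29 left).
29 days into April → 2011-04-29.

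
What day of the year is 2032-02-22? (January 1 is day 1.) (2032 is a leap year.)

53

Days in months before February: 31 = 31.
Plus 22 days into February → day 53.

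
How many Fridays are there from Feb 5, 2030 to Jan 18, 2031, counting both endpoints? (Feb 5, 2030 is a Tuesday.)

50

Feb 5, 2030 is a Tuesday; the first Friday on or after it is Feb 8, 2030 (3 days later).
From Feb 8, 2030 to Jan 18, 2031: 326 + 18 = 344 days (rest of 2030, to Jan 18, 2031 in 2031).
344 ÷ 7 = 49 full weeks with remainder 1, so 49 more Fridays after the first → 50.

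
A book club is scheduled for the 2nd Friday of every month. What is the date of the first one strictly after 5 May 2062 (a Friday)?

May 2062 starts on a Monday; its first Friday is the 5th, so the 2nd Friday is the 12th — 12 May 2062.
12 May 2062 is after 5 May 2062, so that is the next one.

12 May 2062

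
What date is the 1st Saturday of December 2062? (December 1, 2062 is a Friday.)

2 December 2062

December 2062 begins on a Friday, so the first Saturday is December 2 (1 day later).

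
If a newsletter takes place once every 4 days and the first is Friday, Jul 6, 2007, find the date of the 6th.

Jul 26, 2007

The 6th occurrence is 5 intervals after the first: 5 × 4 = 20 days after Jul 6, 2007.
20 days later is Jul 26, 2007.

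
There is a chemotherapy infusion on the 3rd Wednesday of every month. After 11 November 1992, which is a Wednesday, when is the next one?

November 1992 starts on a Sunday; its first Wednesday is the 4th, so the 3rd Wednesday is the 18th — 18 November 1992.
18 November 1992 is after 11 November 1992, so that is the next one.

18 November 1992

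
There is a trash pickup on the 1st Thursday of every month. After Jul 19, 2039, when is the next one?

Jul 2039 starts on a Friday, so its 1st Thursday is Jul 7, 2039 (6 days in).
That is not after Jul 19, 2039, so look at Aug 2039.
Aug 2039 starts on a Monday, so its 1st Thursday is Aug 4, 2039 (3 days in).

Aug 4, 2039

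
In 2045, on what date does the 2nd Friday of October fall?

October 13, 2045

October 2045 begins on a Sunday, so the first Friday is October 6 (5 days later).
The 2nd Friday is 1 weeks later: 6 + 7 = 13.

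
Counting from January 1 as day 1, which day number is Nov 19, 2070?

Days in months before Nov: 31 + 28 + 31 + 30 + 31 + 30 + 31 + 31 + 30 + 31 = 304.
Plus 19 days into Nov → day 323.

323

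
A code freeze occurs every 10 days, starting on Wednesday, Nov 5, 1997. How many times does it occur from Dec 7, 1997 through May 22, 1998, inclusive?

Occurrences land 10·i days after Nov 5, 1997 for i = 0, 1, 2, …
Dec 7, 1997 is 32 days after the start; 32 ÷ 10 = 3 remainder 2; since the remainder is 2, round up to i = 4. First occurrence in the window: #5 on Dec 15, 1997 (4×10 = 40 days in).
May 22, 1998 is 198 days after the start; 198 ÷ 10 = 19 remainder 8. Last occurrence in the window: #20 on May 14, 1998.
Occurrences #5 through #20: 16 in total.

16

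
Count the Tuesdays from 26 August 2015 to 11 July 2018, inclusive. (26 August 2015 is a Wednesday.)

150

26 August 2015 is a Wednesday; the first Tuesday on or after it is 1 September 2015 (6 days later).
From 1 September 2015 to 11 July 2018: 121 + 366 + 365 + 192 = 1044 days (rest of 2015, 2016, 2017, to 11 July 2018 in 2018).
1044 ÷ 7 = 149 full weeks with remainder 1, so 149 more Tuesdays after the first → 150.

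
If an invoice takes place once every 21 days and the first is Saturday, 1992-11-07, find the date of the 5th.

The 5th occurrence is 4 intervals after the first: 4 × 21 = 84 days after 1992-11-07.
November has 30 days — 23 days to the end of November leaves 61.
December has 31 days (30 left).
30 days into January → 1993-01-30.

1993-01-30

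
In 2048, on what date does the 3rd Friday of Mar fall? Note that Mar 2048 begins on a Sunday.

Mar 20, 2048

Mar 2048 begins on a Sunday, so the first Friday is Mar 6 (5 days later).
The 3rd Friday is 2 weeks later: 6 + 14 = 20.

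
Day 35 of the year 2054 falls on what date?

2054-02-04

January has 31 days (35 − 31 = 4 remain).
4 into February → February 4.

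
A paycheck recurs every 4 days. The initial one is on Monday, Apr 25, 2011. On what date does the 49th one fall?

The 49th occurrence is 48 intervals after the first: 48 × 4 = 192 days after Apr 25, 2011.
Apr has 30 days — 5 days to the end of Apr leaves 187.
May has 31 days (156 left).
Jun has 30 days (126 left).
Jul has 31 days (95 left).
Aug has 31 days (64 left).
Sep has 30 days (34 left).
Oct has 31 days (3 left).
3 days into Nov → Nov 3, 2011.

Nov 3, 2011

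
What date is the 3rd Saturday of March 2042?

2042-03-15

The first Saturday of March 2042 is March 1.
The 3rd Saturday is 2 weeks later: 1 + 14 = 15.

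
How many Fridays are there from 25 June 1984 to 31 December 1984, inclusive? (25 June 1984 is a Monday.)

25 June 1984 is a Monday; the first Friday on or after it is 29 June 1984 (4 days later).
From 29 June 1984 to 31 December 1984: 1 + 31 + 31 + 30 + 31 + 30 + 31 = 185 days (rest of June, July, August, September, October, November, December).
185 ÷ 7 = 26 full weeks with remainder 3, so 26 more Fridays after the first → 27.

27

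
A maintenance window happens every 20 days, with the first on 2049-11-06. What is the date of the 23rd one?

2051-01-20

The 23rd occurrence is 22 intervals after the first: 22 × 20 = 440 days after 2049-11-06.
November has 30 days — 24 days to the end of November leaves 416.
From end of November to end of 2049 is 31 days (385 left).
2050 has 365 days (20 left).
20 days into January → 2051-01-20.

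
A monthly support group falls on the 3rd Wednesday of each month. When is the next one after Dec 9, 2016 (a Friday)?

Dec 21, 2016

Dec 2016 starts on a Thursday; its first Wednesday is the 7th, so the 3rd Wednesday is the 21st — Dec 21, 2016.
Dec 21, 2016 is after Dec 9, 2016, so that is the next one.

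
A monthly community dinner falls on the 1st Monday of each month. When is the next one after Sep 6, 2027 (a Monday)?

Sep 2027 starts on a Wednesday, so its 1st Monday is Sep 6, 2027 (5 days in).
That is not after Sep 6, 2027, so look at Oct 2027.
Oct 2027 starts on a Friday, so its 1st Monday is Oct 4, 2027 (3 days in).

Oct 4, 2027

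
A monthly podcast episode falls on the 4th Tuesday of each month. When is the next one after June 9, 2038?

June 2038 starts on a Tuesday; its first Tuesday is the 1st, so the 4th Tuesday is the 22nd — June 22, 2038.
June 22, 2038 is after June 9, 2038, so that is the next one.

June 22, 2038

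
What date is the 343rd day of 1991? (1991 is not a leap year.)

9 December 1991

January has 31 days (343 − 31 = 312 remain).
February has 28 days (312 − 28 = 284 remain).
March has 31 days (284 − 31 = 253 remain).
April has 30 days (253 − 30 = 223 remain).
May has 31 days (223 − 31 = 192 remain).
June has 30 days (192 − 30 = 162 remain).
July has 31 days (162 − 31 = 131 remain).
August has 31 days (131 − 31 = 100 remain).
September has 30 days (100 − 30 = 70 remain).
October has 31 days (70 − 31 = 39 remain).
November has 30 days (39 − 30 = 9 remain).
9 into December → December 9.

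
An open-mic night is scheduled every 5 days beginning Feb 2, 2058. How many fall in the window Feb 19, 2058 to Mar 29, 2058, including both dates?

8

Occurrences land 5·i days after Feb 2, 2058 for i = 0, 1, 2, …
Feb 19, 2058 is 17 days after the start; 17 ÷ 5 = 3 remainder 2; since the remainder is 2, round up to i = 4. First occurrence in the window: #5 on Feb 22, 2058 (4×5 = 20 days in).
Mar 29, 2058 is 55 days after the start; 55 ÷ 5 = 11 remainder 0. Last occurrence in the window: #12 on Mar 29, 2058.
Occurrences #5 through #12: 8 in total.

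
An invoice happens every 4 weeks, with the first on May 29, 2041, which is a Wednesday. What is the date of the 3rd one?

The 3rd occurrence is 2 intervals after the first: 2 × 28 = 56 days after May 29, 2041.
May has 31 days — 2 days to the end of May leaves 54.
Jun has 30 days (24 left).
24 days into Jul → Jul 24, 2041.

Jul 24, 2041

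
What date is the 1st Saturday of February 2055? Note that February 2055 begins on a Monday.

6 February 2055

February 2055 begins on a Monday, so the first Saturday is February 6 (5 days later).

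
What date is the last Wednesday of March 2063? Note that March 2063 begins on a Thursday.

2063-03-28

March 2063 begins on a Thursday, so the first Wednesday is March 7 (6 days later).
March 2063 has 31 days. Adding weeks: 7, 14, 21, 28 — the last one ≤ 31 is the 28th.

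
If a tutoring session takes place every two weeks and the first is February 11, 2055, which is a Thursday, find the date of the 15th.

The 15th occurrence is 14 intervals after the first: 14 × 14 = 196 days after February 11, 2055.
February has 28 days — 17 days to the end of February leaves 179.
March has 31 days (148 left).
April has 30 days (118 left).
May has 31 days (87 left).
June has 30 days (57 left).
July has 31 days (26 left).
26 days into August → August 26, 2055.

August 26, 2055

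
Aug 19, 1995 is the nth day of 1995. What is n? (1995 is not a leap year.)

231

Days in months before Aug: 31 + 28 + 31 + 30 + 31 + 30 + 31 = 212.
Plus 19 days into Aug → day 231.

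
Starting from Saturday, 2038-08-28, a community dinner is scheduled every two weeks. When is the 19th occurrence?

2039-05-07

The 19th occurrence is 18 intervals after the first: 18 × 14 = 252 days after 2038-08-28.
August has 31 days — 3 days to the end of August leaves 249.
September has 30 days (219 left).
October has 31 days (188 left).
November has 30 days (158 left).
December has 31 days (127 left).
January has 31 days (96 left).
February has 28 days (68 left).
March has 31 days (37 left).
April has 30 days (7 left).
7 days into May → 2039-05-07.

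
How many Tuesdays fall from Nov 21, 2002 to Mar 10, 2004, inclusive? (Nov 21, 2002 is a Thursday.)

68

Nov 21, 2002 is a Thursday; the first Tuesday on or after it is Nov 26, 2002 (5 days later).
From Nov 26, 2002 to Mar 10, 2004: 35 + 365 + 70 = 470 days (rest of 2002, 2003, to Mar 10, 2004 in 2004).
470 ÷ 7 = 67 full weeks with remainder 1, so 67 more Tuesdays after the first → 68.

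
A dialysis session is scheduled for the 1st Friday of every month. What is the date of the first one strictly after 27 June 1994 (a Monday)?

June 1994 starts on a Wednesday, so its 1st Friday is 3 June 1994 (2 days in).
That is not after 27 June 1994, so look at July 1994.
July 1994 starts on a Friday, so its 1st Friday is 1 July 1994.

1 July 1994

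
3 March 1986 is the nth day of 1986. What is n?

62

Days in months before March: 31 + 28 = 59.
Plus 3 days into March → day 62.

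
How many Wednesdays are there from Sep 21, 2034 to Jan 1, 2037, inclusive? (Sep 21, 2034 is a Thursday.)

119

Sep 21, 2034 is a Thursday; the first Wednesday on or after it is Sep 27, 2034 (6 days later).
From Sep 27, 2034 to Jan 1, 2037: 95 + 365 + 366 + 1 = 827 days (rest of 2034, 2035, 2036, to Jan 1, 2037 in 2037).
827 ÷ 7 = 118 full weeks with remainder 1, so 118 more Wednesdays after the first → 119.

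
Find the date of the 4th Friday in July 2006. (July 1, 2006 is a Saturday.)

28 July 2006

July 2006 begins on a Saturday, so the first Friday is July 7 (6 days later).
The 4th Friday is 3 weeks later: 7 + 21 = 28.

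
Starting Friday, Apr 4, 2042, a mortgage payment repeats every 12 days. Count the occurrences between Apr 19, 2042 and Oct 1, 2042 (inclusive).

Occurrences land 12·i days after Apr 4, 2042 for i = 0, 1, 2, …
Apr 19, 2042 is 15 days after the start; 15 ÷ 12 = 1 remainder 3; since the remainder is 3, round up to i = 2. First occurrence in the window: #3 on Apr 28, 2042 (2×12 = 24 days in).
Oct 1, 2042 is 180 days after the start; 180 ÷ 12 = 15 remainder 0. Last occurrence in the window: #16 on Oct 1, 2042.
Occurrences #3 through #16: 14 in total.

14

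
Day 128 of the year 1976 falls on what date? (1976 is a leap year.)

7 May 1976

January has 31 days (128 − 31 = 97 remain).
February has 29 days (97 − 29 = 68 remain).
March has 31 days (68 − 31 = 37 remain).
April has 30 days (37 − 30 = 7 remain).
7 into May → May 7.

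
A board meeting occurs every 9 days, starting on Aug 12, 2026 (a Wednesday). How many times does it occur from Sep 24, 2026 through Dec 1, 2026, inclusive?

Occurrences land 9·i days after Aug 12, 2026 for i = 0, 1, 2, …
Sep 24, 2026 is 43 days after the start; 43 ÷ 9 = 4 remainder 7; since the remainder is 7, round up to i = 5. First occurrence in the window: #6 on Sep 26, 2026 (5×9 = 45 days in).
Dec 1, 2026 is 111 days after the start; 111 ÷ 9 = 12 remainder 3. Last occurrence in the window: #13 on Nov 28, 2026.
Occurrences #6 through #13: 8 in total.

8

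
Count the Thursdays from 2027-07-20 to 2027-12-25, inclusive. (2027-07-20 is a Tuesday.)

23

2027-07-20 is a Tuesday; the first Thursday on or after it is 2027-07-22 (2 days later).
From 2027-07-22 to 2027-12-25: 9 + 31 + 30 + 31 + 30 + 25 = 156 days (rest of July, August, September, October, November, December).
156 ÷ 7 = 22 full weeks with remainder 2, so 22 more Thursdays after the first → 23.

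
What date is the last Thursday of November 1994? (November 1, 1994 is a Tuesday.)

November 1994 begins on a Tuesday, so the first Thursday is November 3 (2 days later).
November 1994 has 30 days. Adding weeks: 3, 10, 17, 24 — the last one ≤ 30 is the 24th.

1994-11-24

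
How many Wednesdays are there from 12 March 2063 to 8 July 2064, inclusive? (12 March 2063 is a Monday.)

12 March 2063 is a Monday; the first Wednesday on or after it is 14 March 2063 (2 days later).
From 14 March 2063 to 8 July 2064: 292 + 190 = 482 days (rest of 2063, to 8 July 2064 in 2064).
482 ÷ 7 = 68 full weeks with remainder 6, so 68 more Wednesdays after the first → 69.

69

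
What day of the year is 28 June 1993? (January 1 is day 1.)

179

Days in months before June: 31 + 28 + 31 + 30 + 31 = 151.
Plus 28 days into June → day 179.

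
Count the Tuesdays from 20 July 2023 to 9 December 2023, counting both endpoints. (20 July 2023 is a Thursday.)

20 July 2023 is a Thursday; the first Tuesday on or after it is 25 July 2023 (5 days later).
From 25 July 2023 to 9 December 2023: 6 + 31 + 30 + 31 + 30 + 9 = 137 days (rest of July, August, September, October, November, December).
137 ÷ 7 = 19 full weeks with remainder 4, so 19 more Tuesdays after the first → 20.

20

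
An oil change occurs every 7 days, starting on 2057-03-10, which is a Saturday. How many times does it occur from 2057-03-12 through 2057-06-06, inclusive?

12

Occurrences land 7·i days after 2057-03-10 for i = 0, 1, 2, …
2057-03-12 is 2 days after the start; 2 ÷ 7 = 0 remainder 2; since the remainder is 2, round up to i = 1. First occurrence in the window: #2 on 2057-03-17 (1×7 = 7 days in).
2057-06-06 is 88 days after the start; 88 ÷ 7 = 12 remainder 4. Last occurrence in the window: #13 on 2057-06-02.
Occurrences #2 through #13: 12 in total.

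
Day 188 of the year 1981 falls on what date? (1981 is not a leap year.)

January has 31 days (188 − 31 = 157 remain).
February has 28 days (157 − 28 = 129 remain).
March has 31 days (129 − 31 = 98 remain).
April has 30 days (98 − 30 = 68 remain).
May has 31 days (68 − 31 = 37 remain).
June has 30 days (37 − 30 = 7 remain).
7 into July → July 7.

July 7, 1981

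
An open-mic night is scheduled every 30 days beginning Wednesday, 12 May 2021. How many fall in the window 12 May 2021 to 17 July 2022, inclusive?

Occurrences land 30·i days after 12 May 2021 for i = 0, 1, 2, …
The window opens on the start date, so the first occurrence inside is #1 on 12 May 2021.
17 July 2022 is 431 days after the start; 431 ÷ 30 = 14 remainder 11. Last occurrence in the window: #15 on 6 July 2022.
Occurrences #1 through #15: 15 in total.

15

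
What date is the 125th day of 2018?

May 5, 2018

Jan has 31 days (125 − 31 = 94 remain).
Feb has 28 days (94 − 28 = 66 remain).
Mar has 31 days (66 − 31 = 35 remain).
Apr has 30 days (35 − 30 = 5 remain).
5 into May → May 5.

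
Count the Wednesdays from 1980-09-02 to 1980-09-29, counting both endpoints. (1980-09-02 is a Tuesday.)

4

1980-09-02 is a Tuesday; the first Wednesday on or after it is 1980-09-03 (1 day later).
From 1980-09-03 to 1980-09-29 is 29 − 3 = 26 days.
26 ÷ 7 = 3 full weeks with remainder 5, so 3 more Wednesdays after the first → 4.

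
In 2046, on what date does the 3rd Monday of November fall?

2046-11-19

November 2046 begins on a Thursday, so the first Monday is November 5 (4 days later).
The 3rd Monday is 2 weeks later: 5 + 14 = 19.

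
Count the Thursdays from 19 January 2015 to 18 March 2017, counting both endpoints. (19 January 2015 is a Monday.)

19 January 2015 is a Monday; the first Thursday on or after it is 22 January 2015 (3 days later).
From 22 January 2015 to 18 March 2017: 343 + 366 + 77 = 786 days (rest of 2015, 2016, to 18 March 2017 in 2017).
786 ÷ 7 = 112 full weeks with remainder 2, so 112 more Thursdays after the first → 113.

113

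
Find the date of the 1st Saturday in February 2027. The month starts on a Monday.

February 6, 2027

February 2027 begins on a Monday, so the first Saturday is February 6 (5 days later).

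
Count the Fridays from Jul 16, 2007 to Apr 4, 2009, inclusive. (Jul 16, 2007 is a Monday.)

Jul 16, 2007 is a Monday; the first Friday on or after it is Jul 20, 2007 (4 days later).
From Jul 20, 2007 to Apr 4, 2009: 164 + 366 + 94 = 624 days (rest of 2007, 2008, to Apr 4, 2009 in 2009).
624 ÷ 7 = 89 full weeks with remainder 1, so 89 more Fridays after the first → 90.

90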